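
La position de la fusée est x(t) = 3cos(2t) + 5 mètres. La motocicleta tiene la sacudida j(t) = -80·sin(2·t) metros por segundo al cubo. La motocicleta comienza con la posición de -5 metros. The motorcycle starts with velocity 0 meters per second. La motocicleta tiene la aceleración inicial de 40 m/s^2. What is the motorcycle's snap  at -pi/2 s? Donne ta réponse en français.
En partant du jerk j(t) = -80·sin(2·t), nous prenons 1 dérivée. La dérivée du jerk donne le snap: s(t) = -160·cos(2·t). Nous avons le snap s(t) = -160·cos(2·t). En substituant t = -pi/2: s(-pi/2) = 160.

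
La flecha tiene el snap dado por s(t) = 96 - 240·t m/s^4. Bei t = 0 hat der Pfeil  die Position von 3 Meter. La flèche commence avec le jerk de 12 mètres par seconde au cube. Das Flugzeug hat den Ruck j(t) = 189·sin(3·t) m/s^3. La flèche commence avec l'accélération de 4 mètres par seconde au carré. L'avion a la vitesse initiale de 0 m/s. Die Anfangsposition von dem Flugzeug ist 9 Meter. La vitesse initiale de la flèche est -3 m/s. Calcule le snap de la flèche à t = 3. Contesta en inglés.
From the given snap equation s(t) = 96 - 240·t, we substitute t = 3 to get s = -624.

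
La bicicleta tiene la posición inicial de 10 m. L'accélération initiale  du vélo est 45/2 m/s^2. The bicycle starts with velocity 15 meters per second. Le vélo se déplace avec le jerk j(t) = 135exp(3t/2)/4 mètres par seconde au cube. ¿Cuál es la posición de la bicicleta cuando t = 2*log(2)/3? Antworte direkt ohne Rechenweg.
x(2*log(2)/3) = 20.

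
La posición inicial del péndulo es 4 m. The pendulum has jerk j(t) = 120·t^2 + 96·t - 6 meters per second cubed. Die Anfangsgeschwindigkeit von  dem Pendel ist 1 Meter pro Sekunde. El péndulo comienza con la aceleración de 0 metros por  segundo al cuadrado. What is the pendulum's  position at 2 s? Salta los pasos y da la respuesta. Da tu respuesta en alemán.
Die Antwort ist 126.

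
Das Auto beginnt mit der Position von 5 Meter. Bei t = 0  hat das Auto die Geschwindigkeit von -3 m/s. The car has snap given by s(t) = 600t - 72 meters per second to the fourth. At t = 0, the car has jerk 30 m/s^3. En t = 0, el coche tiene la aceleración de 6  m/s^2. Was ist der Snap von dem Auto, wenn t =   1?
Aus der Gleichung für den Snap s(t) = 600·t - 72, setzen wir t = 1 ein und erhalten s = 528.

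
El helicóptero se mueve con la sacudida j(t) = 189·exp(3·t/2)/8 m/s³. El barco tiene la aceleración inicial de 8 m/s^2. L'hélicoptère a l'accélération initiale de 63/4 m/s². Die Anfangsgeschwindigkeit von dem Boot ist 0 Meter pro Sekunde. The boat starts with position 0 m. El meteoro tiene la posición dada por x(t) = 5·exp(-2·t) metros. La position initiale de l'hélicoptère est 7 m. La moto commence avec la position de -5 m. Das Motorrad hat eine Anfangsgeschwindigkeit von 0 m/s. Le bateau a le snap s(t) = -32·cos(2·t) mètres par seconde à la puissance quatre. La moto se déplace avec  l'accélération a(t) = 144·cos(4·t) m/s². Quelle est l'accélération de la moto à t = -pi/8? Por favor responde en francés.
En utilisant a(t) = 144·cos(4·t) et en substituant t = -pi/8, nous trouvons a = 0.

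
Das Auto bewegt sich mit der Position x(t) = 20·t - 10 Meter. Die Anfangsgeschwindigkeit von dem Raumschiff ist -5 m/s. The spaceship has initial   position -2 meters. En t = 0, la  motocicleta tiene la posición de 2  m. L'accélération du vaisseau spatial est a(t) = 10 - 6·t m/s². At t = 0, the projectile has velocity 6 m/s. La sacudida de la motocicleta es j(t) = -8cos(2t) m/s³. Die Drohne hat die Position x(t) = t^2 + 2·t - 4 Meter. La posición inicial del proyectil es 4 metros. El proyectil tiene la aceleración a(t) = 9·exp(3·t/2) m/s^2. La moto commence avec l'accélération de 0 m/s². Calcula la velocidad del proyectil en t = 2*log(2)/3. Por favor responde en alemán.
Wir müssen unsere Gleichung für die Beschleunigung a(t) = 9·exp(3·t/2) 1-mal integrieren. Das Integral von der Beschleunigung ist die Geschwindigkeit. Mit v(0) = 6 erhalten wir v(t) = 6·exp(3·t/2). Mit v(t) = 6·exp(3·t/2) und Einsetzen von t = 2*log(2)/3, finden wir v = 12.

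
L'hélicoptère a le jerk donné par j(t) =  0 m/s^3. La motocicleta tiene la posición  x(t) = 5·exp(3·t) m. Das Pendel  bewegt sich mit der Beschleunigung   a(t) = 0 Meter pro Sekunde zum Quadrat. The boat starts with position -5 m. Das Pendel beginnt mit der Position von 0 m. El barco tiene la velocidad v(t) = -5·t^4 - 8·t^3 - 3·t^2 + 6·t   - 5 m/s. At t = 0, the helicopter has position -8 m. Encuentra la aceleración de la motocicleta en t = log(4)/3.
Partiendo de la posición x(t) = 5·exp(3·t), tomamos 2 derivadas. Derivando la posición, obtenemos la velocidad: v(t) = 15·exp(3·t). La derivada de la velocidad da la aceleración: a(t) = 45·exp(3·t). Tenemos la aceleración a(t) = 45·exp(3·t). Sustituyendo t = log(4)/3: a(log(4)/3) = 180.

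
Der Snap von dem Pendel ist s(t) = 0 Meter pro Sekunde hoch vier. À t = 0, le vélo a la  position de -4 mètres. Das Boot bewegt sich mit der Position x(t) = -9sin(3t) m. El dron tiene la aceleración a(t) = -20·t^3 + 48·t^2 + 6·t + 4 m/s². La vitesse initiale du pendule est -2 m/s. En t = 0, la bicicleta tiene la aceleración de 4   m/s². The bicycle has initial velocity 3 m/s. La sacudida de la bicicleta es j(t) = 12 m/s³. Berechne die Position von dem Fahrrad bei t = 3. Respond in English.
We need to integrate our jerk equation j(t) = 12 3 times. The antiderivative of jerk is acceleration. Using a(0) = 4, we get a(t) = 12·t + 4. Finding the integral of a(t) and using v(0) = 3: v(t) = 6·t^2 + 4·t + 3. The integral of velocity, with x(0) = -4, gives position: x(t) = 2·t^3 + 2·t^2 + 3·t - 4. Using x(t) = 2·t^3 + 2·t^2 + 3·t - 4 and substituting t = 3, we find x = 77.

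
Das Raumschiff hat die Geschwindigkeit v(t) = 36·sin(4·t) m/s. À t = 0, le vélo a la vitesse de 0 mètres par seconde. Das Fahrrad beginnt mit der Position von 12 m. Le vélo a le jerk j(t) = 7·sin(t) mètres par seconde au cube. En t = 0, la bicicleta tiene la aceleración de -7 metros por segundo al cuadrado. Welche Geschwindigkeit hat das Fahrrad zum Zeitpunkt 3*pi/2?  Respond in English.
Starting from jerk j(t) = 7·sin(t), we take 2 integrals. The antiderivative of jerk, with a(0) = -7, gives acceleration: a(t) = -7·cos(t). The antiderivative of acceleration, with v(0) = 0, gives velocity: v(t) = -7·sin(t). We have velocity v(t) = -7·sin(t). Substituting t = 3*pi/2: v(3*pi/2) = 7.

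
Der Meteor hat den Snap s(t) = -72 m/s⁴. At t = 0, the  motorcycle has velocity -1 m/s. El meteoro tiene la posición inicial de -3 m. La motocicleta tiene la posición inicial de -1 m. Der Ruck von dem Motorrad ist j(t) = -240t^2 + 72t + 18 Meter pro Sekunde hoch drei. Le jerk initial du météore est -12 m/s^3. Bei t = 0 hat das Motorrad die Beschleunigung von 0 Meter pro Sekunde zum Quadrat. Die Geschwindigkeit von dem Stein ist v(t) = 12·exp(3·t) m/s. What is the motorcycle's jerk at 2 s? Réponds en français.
De l'équation du jerk j(t) = -240·t^2 + 72·t + 18, nous substituons t = 2 pour obtenir j = -798.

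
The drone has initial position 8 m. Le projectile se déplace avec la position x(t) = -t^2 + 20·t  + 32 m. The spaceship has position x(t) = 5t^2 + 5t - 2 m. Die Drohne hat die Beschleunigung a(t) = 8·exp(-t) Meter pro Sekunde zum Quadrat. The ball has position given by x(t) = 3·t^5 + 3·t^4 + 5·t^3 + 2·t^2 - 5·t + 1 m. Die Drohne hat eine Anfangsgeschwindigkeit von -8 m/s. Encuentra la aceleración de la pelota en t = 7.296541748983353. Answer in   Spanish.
Partiendo de la posición x(t) = 3·t^5 + 3·t^4 + 5·t^3 + 2·t^2 - 5·t + 1, tomamos 2 derivadas. Tomando d/dt de x(t), encontramos v(t) = 15·t^4 + 12·t^3 + 15·t^2 + 4·t - 5. La derivada de la velocidad da la aceleración: a(t) = 60·t^3 + 36·t^2 + 30·t + 4. De la ecuación de la aceleración a(t) = 60·t^3 + 36·t^2 + 30·t + 4, sustituimos t = 7.296541748983353 para obtener a = 25447.3825031769.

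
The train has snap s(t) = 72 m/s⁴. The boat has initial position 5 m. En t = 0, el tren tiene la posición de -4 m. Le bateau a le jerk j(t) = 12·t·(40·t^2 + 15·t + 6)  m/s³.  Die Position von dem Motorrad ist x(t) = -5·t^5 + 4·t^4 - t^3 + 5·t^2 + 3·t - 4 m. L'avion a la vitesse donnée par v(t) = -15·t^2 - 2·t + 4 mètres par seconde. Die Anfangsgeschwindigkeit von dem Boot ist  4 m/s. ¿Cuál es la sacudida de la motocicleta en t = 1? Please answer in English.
Starting from position x(t) = -5·t^5 + 4·t^4 - t^3 + 5·t^2 + 3·t - 4, we take 3 derivatives. Differentiating position, we get velocity: v(t) = -25·t^4 + 16·t^3 - 3·t^2 + 10·t + 3. Differentiating velocity, we get acceleration: a(t) = -100·t^3 + 48·t^2 - 6·t + 10. The derivative of acceleration gives jerk: j(t) = -300·t^2 + 96·t - 6. Using j(t) = -300·t^2 + 96·t - 6 and substituting t = 1, we find j = -210.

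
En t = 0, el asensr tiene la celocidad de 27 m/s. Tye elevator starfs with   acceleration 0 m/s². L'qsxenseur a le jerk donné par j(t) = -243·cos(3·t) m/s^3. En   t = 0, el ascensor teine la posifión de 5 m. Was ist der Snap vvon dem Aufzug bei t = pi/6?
Ausgehend von dem Ruck j(t) = -243·cos(3·t), nehmen wir 1 Ableitung. Die Ableitung von dem Ruck ergibt den Snap: s(t) = 729·sin(3·t). Aus der Gleichung für den Snap s(t) = 729·sin(3·t), setzen wir t = pi/6 ein und erhalten s = 729.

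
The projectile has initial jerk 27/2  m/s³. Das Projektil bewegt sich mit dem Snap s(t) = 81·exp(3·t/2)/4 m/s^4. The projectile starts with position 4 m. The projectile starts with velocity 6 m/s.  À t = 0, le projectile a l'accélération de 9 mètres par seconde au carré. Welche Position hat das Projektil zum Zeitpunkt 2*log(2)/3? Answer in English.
To find the answer, we compute 4 antiderivatives of s(t) = 81·exp(3·t/2)/4. The integral of snap is jerk. Using j(0) = 27/2, we get j(t) = 27·exp(3·t/2)/2. Taking ∫j(t)dt and applying a(0) = 9, we find a(t) = 9·exp(3·t/2). The integral of acceleration, with v(0) = 6, gives velocity: v(t) = 6·exp(3·t/2). Taking ∫v(t)dt and applying x(0) = 4, we find x(t) = 4·exp(3·t/2). We have position x(t) = 4·exp(3·t/2). Substituting t = 2*log(2)/3: x(2*log(2)/3) = 8.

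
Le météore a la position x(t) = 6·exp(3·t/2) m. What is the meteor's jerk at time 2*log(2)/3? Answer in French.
Pour résoudre ceci, nous devons prendre 3 dérivées de notre équation de la position x(t) = 6·exp(3·t/2). En prenant d/dt de x(t), nous trouvons v(t) = 9·exp(3·t/2). En prenant d/dt de v(t), nous trouvons a(t) = 27·exp(3·t/2)/2. En prenant d/dt de a(t), nous trouvons j(t) = 81·exp(3·t/2)/4. En utilisant j(t) = 81·exp(3·t/2)/4 et en substituant t = 2*log(2)/3, nous trouvons j = 81/2.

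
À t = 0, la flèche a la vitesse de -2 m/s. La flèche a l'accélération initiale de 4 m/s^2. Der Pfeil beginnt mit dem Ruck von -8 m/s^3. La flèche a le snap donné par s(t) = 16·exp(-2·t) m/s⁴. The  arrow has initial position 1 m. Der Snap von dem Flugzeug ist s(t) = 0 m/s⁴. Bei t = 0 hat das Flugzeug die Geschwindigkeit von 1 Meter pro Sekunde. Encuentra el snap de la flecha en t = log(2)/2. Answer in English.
From the given snap equation s(t) = 16·exp(-2·t), we substitute t = log(2)/2 to get s = 8.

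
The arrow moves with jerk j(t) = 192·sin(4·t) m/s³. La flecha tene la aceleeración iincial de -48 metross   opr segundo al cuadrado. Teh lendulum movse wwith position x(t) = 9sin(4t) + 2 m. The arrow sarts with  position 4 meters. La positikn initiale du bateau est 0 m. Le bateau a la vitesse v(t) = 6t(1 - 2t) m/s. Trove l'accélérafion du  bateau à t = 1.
En partant de la vitesse v(t) = 6·t·(1 - 2·t), nous prenons 1 dérivée. La dérivée de la vitesse donne l'accélération: a(t) = 6 - 24·t. De l'équation de l'accélération a(t) = 6 - 24·t, nous substituons t = 1 pour obtenir a = -18.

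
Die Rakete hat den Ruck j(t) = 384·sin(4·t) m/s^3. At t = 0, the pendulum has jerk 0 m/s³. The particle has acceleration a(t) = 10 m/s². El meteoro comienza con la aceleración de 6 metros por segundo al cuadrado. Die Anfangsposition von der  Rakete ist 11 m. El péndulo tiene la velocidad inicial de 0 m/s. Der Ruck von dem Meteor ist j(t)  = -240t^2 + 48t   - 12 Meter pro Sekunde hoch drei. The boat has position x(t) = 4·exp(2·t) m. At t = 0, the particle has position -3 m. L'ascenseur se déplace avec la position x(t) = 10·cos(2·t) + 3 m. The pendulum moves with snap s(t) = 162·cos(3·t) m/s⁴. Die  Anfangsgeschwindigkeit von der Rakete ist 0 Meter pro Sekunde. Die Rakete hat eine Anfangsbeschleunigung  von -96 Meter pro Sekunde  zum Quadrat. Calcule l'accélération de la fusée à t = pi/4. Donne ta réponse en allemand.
Wir müssen unsere Gleichung für den Ruck j(t) = 384·sin(4·t) 1-mal integrieren. Mit ∫j(t)dt und Anwendung von a(0) = -96, finden wir a(t) = -96·cos(4·t). Mit a(t) = -96·cos(4·t) und Einsetzen von t = pi/4, finden wir a = 96.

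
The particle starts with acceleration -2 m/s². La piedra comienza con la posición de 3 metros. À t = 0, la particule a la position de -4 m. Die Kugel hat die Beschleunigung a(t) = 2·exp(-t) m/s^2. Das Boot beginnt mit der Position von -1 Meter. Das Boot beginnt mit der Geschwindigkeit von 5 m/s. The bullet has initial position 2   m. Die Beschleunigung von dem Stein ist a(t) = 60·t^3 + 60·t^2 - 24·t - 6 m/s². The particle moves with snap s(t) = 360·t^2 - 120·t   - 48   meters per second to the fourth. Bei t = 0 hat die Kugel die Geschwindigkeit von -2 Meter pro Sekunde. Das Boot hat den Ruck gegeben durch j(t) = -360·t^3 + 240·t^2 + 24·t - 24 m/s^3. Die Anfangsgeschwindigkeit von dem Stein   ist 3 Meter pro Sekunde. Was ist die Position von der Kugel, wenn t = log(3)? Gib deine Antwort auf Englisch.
We need to integrate our acceleration equation a(t) = 2·exp(-t) 2 times. Finding the integral of a(t) and using v(0) = -2: v(t) = -2·exp(-t). Integrating velocity and using the initial condition x(0) = 2, we get x(t) = 2·exp(-t). From the given position equation x(t) = 2·exp(-t), we substitute t = log(3) to get x = 2/3.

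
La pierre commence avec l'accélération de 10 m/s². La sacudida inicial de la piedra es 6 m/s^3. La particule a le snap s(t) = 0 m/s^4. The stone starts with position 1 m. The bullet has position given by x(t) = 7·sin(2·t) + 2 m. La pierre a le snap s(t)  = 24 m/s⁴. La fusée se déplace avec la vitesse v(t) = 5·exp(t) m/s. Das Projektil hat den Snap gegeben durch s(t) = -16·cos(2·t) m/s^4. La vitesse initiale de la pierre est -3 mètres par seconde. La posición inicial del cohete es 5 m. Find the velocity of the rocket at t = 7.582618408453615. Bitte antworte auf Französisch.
En utilisant v(t) = 5·exp(t) et en substituant t = 7.582618408453615, nous trouvons v = 9818.82088067099.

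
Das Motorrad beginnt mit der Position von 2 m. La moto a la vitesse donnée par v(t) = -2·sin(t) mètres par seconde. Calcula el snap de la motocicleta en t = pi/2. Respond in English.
Starting from velocity v(t) = -2·sin(t), we take 3 derivatives. The derivative of velocity gives acceleration: a(t) = -2·cos(t). Differentiating acceleration, we get jerk: j(t) = 2·sin(t). Differentiating jerk, we get snap: s(t) = 2·cos(t). We have snap s(t) = 2·cos(t). Substituting t = pi/2: s(pi/2) = 0.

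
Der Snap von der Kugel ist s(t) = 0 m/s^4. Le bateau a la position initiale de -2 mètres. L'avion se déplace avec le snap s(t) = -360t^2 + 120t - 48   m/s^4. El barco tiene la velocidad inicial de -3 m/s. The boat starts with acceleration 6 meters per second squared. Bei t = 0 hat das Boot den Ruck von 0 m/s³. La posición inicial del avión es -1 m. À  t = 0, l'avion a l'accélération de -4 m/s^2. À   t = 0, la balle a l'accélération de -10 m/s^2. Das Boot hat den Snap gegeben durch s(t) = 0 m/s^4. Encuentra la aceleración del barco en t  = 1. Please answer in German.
Wir müssen unsere Gleichung für den Snap s(t) = 0 2-mal integrieren. Das Integral von dem Snap, mit j(0) = 0, ergibt den Ruck: j(t) = 0. Das Integral von dem Ruck ist die Beschleunigung. Mit a(0) = 6 erhalten wir a(t) = 6. Wir haben die Beschleunigung a(t) = 6. Durch Einsetzen von t = 1: a(1) = 6.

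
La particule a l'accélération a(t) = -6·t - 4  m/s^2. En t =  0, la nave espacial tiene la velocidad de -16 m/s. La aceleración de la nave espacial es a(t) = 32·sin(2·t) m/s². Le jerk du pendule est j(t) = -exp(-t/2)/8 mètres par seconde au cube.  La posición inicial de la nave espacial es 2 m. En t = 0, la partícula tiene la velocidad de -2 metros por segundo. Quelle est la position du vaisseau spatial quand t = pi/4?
Pour résoudre ceci, nous devons prendre 2 intégrales de notre équation de l'accélération a(t) = 32·sin(2·t). En prenant ∫a(t)dt et en appliquant v(0) = -16, nous trouvons v(t) = -16·cos(2·t). En intégrant la vitesse et en utilisant la condition initiale x(0) = 2, nous obtenons x(t) = 2 - 8·sin(2·t). De l'équation de la position x(t) = 2 - 8·sin(2·t), nous substituons t = pi/4 pour obtenir x = -6.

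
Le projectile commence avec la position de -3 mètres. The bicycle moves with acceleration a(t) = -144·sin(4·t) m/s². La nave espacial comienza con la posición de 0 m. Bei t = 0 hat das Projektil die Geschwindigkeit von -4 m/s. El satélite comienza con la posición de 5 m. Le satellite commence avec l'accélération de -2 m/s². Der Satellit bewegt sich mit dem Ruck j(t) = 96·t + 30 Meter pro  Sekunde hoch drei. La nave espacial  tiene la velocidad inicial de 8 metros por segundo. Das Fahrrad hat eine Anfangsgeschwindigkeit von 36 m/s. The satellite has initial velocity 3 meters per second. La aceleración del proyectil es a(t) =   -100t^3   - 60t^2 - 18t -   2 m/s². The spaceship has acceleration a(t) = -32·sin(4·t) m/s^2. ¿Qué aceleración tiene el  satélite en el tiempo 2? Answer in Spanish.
Partiendo de la sacudida j(t) = 96·t + 30, tomamos 1 antiderivada. Tomando ∫j(t)dt y aplicando a(0) = -2, encontramos a(t) = 48·t^2 + 30·t - 2. Tenemos la aceleración a(t) = 48·t^2 + 30·t - 2. Sustituyendo t = 2: a(2) = 250.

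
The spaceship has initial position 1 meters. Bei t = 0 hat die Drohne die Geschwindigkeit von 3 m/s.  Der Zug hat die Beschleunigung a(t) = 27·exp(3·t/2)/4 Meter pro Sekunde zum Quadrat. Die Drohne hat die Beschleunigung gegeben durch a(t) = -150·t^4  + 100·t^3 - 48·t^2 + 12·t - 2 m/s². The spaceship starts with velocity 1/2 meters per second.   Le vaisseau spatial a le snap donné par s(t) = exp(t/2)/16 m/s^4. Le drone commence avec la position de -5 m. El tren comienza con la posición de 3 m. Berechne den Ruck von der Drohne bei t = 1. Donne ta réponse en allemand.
Um dies zu lösen, müssen wir 1 Ableitung unserer Gleichung für die Beschleunigung a(t) = -150·t^4 + 100·t^3 - 48·t^2 + 12·t - 2 nehmen. Mit d/dt von a(t) finden wir j(t) = -600·t^3 + 300·t^2 - 96·t + 12. Mit j(t) = -600·t^3 + 300·t^2 - 96·t + 12 und Einsetzen von t = 1, finden wir j = -384.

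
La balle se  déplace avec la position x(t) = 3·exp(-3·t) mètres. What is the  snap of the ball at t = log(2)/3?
To solve this, we need to take 4 derivatives of our position equation x(t) = 3·exp(-3·t). The derivative of position gives velocity: v(t) = -9·exp(-3·t). Differentiating velocity, we get acceleration: a(t) = 27·exp(-3·t). Taking d/dt of a(t), we find j(t) = -81·exp(-3·t). Taking d/dt of j(t), we find s(t) = 243·exp(-3·t). Using s(t) = 243·exp(-3·t) and substituting t = log(2)/3, we find s = 243/2.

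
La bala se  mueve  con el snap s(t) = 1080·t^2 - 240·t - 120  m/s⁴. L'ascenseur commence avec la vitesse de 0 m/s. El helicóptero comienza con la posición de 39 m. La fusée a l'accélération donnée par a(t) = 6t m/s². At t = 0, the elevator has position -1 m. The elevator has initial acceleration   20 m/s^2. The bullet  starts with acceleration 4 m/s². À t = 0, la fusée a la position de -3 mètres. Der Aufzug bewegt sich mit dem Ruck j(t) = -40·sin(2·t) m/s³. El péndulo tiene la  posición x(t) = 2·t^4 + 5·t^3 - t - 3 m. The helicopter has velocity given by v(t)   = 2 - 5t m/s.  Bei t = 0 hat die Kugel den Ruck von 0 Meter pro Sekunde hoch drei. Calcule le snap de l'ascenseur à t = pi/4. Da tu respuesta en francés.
En partant du jerk j(t) = -40·sin(2·t), nous prenons 1 dérivée. La dérivée du jerk donne le snap: s(t) = -80·cos(2·t). Nous avons le snap s(t) = -80·cos(2·t). En substituant t = pi/4: s(pi/4) = 0.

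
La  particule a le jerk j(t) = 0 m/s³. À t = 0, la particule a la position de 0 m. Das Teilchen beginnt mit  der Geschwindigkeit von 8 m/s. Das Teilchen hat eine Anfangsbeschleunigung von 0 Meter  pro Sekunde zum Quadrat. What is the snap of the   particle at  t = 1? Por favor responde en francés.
Pour résoudre ceci, nous devons prendre 1 dérivée de notre équation du jerk j(t) = 0. La dérivée du jerk donne le snap: s(t) = 0. Nous avons le snap s(t) = 0. En substituant t = 1: s(1) = 0.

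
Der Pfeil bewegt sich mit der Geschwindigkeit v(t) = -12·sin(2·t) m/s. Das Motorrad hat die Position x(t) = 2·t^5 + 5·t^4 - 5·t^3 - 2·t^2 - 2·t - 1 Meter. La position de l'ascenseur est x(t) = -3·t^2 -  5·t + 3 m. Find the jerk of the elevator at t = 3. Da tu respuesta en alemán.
Ausgehend von der Position x(t) = -3·t^2 - 5·t + 3, nehmen wir 3 Ableitungen. Mit d/dt von x(t) finden wir v(t) = -6·t - 5. Die Ableitung von der Geschwindigkeit ergibt die Beschleunigung: a(t) = -6. Mit d/dt von a(t) finden wir j(t) = 0. Wir haben den Ruck j(t) = 0. Durch Einsetzen von t = 3: j(3) = 0.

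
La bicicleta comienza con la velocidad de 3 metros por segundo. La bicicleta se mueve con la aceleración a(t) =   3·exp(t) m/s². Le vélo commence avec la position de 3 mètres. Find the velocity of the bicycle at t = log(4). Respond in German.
Wir müssen das Integral unserer Gleichung für die Beschleunigung a(t) = 3·exp(t) 1-mal finden. Mit ∫a(t)dt und Anwendung von v(0) = 3, finden wir v(t) = 3·exp(t). Aus der Gleichung für die Geschwindigkeit v(t) = 3·exp(t), setzen wir t = log(4) ein und erhalten v = 12.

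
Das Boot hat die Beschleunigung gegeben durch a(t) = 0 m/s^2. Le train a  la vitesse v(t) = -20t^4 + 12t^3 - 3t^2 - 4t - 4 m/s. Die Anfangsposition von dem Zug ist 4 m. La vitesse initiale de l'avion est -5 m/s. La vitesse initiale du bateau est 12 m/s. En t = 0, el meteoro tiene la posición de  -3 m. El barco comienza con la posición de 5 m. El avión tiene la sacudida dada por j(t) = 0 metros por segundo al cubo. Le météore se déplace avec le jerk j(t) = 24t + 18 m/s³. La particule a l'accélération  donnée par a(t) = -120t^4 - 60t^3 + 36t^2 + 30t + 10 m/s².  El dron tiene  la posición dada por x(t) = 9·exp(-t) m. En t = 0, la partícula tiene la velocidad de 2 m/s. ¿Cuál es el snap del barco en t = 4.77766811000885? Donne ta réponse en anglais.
To solve this, we need to take 2 derivatives of our acceleration equation a(t) = 0. Differentiating acceleration, we get jerk: j(t) = 0. Differentiating jerk, we get snap: s(t) = 0. We have snap s(t) = 0. Substituting t = 4.77766811000885: s(4.77766811000885) = 0.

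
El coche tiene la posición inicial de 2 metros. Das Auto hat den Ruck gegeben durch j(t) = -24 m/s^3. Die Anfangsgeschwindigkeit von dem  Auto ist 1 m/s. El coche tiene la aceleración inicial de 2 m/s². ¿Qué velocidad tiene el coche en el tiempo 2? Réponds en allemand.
Wir müssen unsere Gleichung für den Ruck j(t) = -24 2-mal integrieren. Die Stammfunktion von dem Ruck ist die Beschleunigung. Mit a(0) = 2 erhalten wir a(t) = 2 - 24·t. Durch Integration von der Beschleunigung und Verwendung der Anfangsbedingung v(0) = 1, erhalten wir v(t) = -12·t^2 + 2·t + 1. Aus der Gleichung für die Geschwindigkeit v(t) = -12·t^2 + 2·t + 1, setzen wir t = 2 ein und erhalten v = -43.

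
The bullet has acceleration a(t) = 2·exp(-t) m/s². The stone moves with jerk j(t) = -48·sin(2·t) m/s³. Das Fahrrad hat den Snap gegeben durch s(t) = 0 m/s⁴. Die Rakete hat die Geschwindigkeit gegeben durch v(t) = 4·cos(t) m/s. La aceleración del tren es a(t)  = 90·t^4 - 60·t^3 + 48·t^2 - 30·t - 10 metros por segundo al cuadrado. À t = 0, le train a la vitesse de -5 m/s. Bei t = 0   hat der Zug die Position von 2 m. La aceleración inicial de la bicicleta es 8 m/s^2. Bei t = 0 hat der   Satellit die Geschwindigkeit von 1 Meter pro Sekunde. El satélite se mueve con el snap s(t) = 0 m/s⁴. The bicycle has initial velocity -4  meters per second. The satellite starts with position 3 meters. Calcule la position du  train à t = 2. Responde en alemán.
Um dies zu lösen, müssen wir 2 Stammfunktionen unserer Gleichung für die Beschleunigung a(t) = 90·t^4 - 60·t^3 + 48·t^2 - 30·t - 10 finden. Die Stammfunktion von der Beschleunigung, mit v(0) = -5, ergibt die Geschwindigkeit: v(t) = 18·t^5 - 15·t^4 + 16·t^3 - 15·t^2 - 10·t - 5. Durch Integration von der Geschwindigkeit und Verwendung der Anfangsbedingung x(0) = 2, erhalten wir x(t) = 3·t^6 - 3·t^5 + 4·t^4 - 5·t^3 - 5·t^2 - 5·t + 2. Wir haben die Position x(t) = 3·t^6 - 3·t^5 + 4·t^4 - 5·t^3 - 5·t^2 - 5·t + 2. Durch Einsetzen von t = 2: x(2) = 92.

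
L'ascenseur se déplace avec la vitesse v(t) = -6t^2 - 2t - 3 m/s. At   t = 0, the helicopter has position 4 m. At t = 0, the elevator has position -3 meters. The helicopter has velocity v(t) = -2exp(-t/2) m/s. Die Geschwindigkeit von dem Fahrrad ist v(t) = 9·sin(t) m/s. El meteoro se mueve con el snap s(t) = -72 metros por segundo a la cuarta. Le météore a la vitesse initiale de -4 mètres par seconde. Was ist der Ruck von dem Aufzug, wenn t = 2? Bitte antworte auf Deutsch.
Ausgehend von der Geschwindigkeit v(t) = -6·t^2 - 2·t - 3, nehmen wir 2 Ableitungen. Durch Ableiten von der Geschwindigkeit erhalten wir die Beschleunigung: a(t) = -12·t - 2. Durch Ableiten von der Beschleunigung erhalten wir den Ruck: j(t) = -12. Wir haben den Ruck j(t) = -12. Durch Einsetzen von t = 2: j(2) = -12.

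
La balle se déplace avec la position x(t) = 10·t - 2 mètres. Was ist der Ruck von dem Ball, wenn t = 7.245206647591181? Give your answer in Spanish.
Partiendo de la posición x(t) = 10·t - 2, tomamos 3 derivadas. Tomando d/dt de x(t), encontramos v(t) = 10. Derivando la velocidad, obtenemos la aceleración: a(t) = 0. Derivando la aceleración, obtenemos la sacudida: j(t) = 0. Tenemos la sacudida j(t) = 0. Sustituyendo t = 7.245206647591181: j(7.245206647591181) = 0.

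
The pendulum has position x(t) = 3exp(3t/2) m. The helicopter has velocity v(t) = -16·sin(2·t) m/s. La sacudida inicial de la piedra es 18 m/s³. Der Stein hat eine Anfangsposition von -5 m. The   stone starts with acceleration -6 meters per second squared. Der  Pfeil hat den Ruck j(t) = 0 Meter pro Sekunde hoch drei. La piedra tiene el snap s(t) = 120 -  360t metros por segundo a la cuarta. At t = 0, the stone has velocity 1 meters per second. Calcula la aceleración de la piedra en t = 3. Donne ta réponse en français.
Nous devons trouver l'intégrale de notre équation du snap s(t) = 120 - 360·t 2 fois. En prenant ∫s(t)dt et en appliquant j(0) = 18, nous trouvons j(t) = -180·t^2 + 120·t + 18. En intégrant le jerk et en utilisant la condition initiale a(0) = -6, nous obtenons a(t) = -60·t^3 + 60·t^2 + 18·t - 6. Nous avons l'accélération a(t) = -60·t^3 + 60·t^2 + 18·t - 6. En substituant t = 3: a(3) = -1032.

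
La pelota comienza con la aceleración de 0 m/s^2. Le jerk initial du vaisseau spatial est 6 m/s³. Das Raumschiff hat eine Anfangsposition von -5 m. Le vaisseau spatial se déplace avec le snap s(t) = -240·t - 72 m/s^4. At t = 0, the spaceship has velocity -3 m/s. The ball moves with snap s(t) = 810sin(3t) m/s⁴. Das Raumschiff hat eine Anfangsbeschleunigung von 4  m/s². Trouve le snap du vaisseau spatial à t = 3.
Nous avons le snap s(t) = -240·t - 72. En substituant t = 3: s(3) = -792.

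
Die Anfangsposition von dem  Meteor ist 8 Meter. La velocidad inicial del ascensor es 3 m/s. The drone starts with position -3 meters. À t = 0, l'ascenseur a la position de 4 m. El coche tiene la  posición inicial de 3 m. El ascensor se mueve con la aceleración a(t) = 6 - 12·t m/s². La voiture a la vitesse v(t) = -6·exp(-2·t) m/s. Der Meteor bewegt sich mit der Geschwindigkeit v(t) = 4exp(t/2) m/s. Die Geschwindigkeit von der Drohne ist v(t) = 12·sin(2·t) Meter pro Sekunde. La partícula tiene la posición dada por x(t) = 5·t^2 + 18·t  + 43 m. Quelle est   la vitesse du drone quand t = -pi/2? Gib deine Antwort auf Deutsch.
Wir haben die Geschwindigkeit v(t) = 12·sin(2·t). Durch Einsetzen von t = -pi/2: v(-pi/2) = 0.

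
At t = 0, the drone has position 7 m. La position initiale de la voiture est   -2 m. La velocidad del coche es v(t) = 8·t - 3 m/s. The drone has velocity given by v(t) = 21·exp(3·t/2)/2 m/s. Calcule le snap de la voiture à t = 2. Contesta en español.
Debemos derivar nuestra ecuación de la velocidad v(t) = 8·t - 3 3 veces. Tomando d/dt de v(t), encontramos a(t) = 8. Derivando la aceleración, obtenemos la sacudida: j(t) = 0. Derivando la sacudida, obtenemos el snap: s(t) = 0. Usando s(t) = 0 y sustituyendo t = 2, encontramos s = 0.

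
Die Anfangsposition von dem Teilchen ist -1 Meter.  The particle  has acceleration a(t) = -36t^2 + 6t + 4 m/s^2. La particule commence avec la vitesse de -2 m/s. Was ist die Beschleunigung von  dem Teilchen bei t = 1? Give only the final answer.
Bei t = 1, a = -26.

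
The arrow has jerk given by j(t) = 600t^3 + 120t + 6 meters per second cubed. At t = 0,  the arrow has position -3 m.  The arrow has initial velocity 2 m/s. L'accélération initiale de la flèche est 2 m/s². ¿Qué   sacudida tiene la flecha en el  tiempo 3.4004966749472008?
De la ecuación de la sacudida j(t) = 600·t^3 + 120·t + 6, sustituimos t = 3.4004966749472008 para obtener j = 24006.7959230869.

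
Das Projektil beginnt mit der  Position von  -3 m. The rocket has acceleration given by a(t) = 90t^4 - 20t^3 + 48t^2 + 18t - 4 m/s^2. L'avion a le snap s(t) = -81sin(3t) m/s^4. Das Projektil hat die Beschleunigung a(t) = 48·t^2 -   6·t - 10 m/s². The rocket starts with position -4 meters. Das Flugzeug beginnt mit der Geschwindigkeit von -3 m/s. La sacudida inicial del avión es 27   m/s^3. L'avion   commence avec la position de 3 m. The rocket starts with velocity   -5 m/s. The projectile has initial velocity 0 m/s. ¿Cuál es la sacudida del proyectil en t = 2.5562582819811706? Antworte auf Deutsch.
Um dies zu lösen, müssen wir 1 Ableitung unserer Gleichung für die Beschleunigung a(t) = 48·t^2 - 6·t - 10 nehmen. Durch Ableiten von der Beschleunigung erhalten wir den Ruck: j(t) = 96·t - 6. Wir haben den Ruck j(t) = 96·t - 6. Durch Einsetzen von t = 2.5562582819811706: j(2.5562582819811706) = 239.400795070192.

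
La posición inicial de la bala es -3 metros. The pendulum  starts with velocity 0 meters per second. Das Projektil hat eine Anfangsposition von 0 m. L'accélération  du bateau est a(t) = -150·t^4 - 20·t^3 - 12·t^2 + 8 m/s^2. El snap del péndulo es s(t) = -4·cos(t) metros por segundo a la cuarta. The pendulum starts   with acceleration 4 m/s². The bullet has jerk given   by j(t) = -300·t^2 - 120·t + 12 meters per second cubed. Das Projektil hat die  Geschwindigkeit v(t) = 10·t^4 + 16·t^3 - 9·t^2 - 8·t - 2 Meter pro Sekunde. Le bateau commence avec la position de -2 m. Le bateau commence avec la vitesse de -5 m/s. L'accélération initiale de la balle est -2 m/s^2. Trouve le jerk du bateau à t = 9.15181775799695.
Pour résoudre ceci, nous devons prendre 1 dérivée de notre équation de l'accélération a(t) = -150·t^4 - 20·t^3 - 12·t^2 + 8. En dérivant l'accélération, nous obtenons le jerk: j(t) = -600·t^3 - 60·t^2 - 24·t. De l'équation du jerk j(t) = -600·t^3 - 60·t^2 - 24·t, nous substituons t = 9.15181775799695 pour obtenir j = -465155.506186251.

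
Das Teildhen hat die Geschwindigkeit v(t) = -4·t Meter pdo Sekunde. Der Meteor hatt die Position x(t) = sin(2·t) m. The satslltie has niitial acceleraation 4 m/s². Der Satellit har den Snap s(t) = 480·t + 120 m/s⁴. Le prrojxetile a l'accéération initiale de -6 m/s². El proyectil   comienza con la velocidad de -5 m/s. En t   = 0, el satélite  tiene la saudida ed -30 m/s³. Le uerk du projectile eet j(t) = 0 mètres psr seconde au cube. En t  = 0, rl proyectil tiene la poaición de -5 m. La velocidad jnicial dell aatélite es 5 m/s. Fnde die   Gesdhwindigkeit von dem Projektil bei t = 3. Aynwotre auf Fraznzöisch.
Pour résoudre ceci, nous devons prendre 2 primitives de notre équation du jerk j(t) = 0. En prenant ∫j(t)dt et en appliquant a(0) = -6, nous trouvons a(t) = -6. En prenant ∫a(t)dt et en appliquant v(0) = -5, nous trouvons v(t) = -6·t - 5. En utilisant v(t) = -6·t - 5 et en substituant t = 3, nous trouvons v = -23.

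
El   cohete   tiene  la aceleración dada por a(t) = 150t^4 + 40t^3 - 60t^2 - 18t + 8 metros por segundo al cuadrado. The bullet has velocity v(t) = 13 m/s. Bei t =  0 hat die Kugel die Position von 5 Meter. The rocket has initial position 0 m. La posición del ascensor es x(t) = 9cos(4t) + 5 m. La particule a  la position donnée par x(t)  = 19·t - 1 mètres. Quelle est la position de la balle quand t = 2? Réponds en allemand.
Ausgehend von der Geschwindigkeit v(t) = 13, nehmen wir 1 Stammfunktion. Das Integral von der Geschwindigkeit, mit x(0) = 5, ergibt die Position: x(t) = 13·t + 5. Wir haben die Position x(t) = 13·t + 5. Durch Einsetzen von t = 2: x(2) = 31.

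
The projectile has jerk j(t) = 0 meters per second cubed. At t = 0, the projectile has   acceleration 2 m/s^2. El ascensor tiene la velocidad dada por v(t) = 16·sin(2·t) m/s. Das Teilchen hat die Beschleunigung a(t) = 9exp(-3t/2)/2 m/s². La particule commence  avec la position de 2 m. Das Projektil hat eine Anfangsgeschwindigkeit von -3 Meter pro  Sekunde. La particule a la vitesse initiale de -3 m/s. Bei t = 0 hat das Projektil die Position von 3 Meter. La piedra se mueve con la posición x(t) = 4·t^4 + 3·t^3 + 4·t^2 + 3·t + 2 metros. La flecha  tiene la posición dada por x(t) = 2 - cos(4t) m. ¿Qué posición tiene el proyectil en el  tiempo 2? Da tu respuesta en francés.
Nous devons trouver la primitive de notre équation du jerk j(t) = 0 3 fois. La primitive du jerk est l'accélération. En utilisant a(0) = 2, nous obtenons a(t) = 2. L'intégrale de l'accélération est la vitesse. En utilisant v(0) = -3, nous obtenons v(t) = 2·t - 3. La primitive de la vitesse, avec x(0) = 3, donne la position: x(t) = t^2 - 3·t + 3. En utilisant x(t) = t^2 - 3·t + 3 et en substituant t = 2, nous trouvons x = 1.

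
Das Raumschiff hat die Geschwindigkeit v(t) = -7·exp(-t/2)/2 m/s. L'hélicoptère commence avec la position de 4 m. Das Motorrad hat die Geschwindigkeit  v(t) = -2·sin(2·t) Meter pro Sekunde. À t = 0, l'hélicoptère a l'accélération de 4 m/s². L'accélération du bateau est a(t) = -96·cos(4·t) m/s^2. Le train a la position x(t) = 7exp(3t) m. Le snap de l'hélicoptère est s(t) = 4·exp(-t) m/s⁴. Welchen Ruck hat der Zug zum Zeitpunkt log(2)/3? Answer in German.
Ausgehend von der Position x(t) = 7·exp(3·t), nehmen wir 3 Ableitungen. Durch Ableiten von der Position erhalten wir die Geschwindigkeit: v(t) = 21·exp(3·t). Durch Ableiten von der Geschwindigkeit erhalten wir die Beschleunigung: a(t) = 63·exp(3·t). Durch Ableiten von der Beschleunigung erhalten wir den Ruck: j(t) = 189·exp(3·t). Wir haben den Ruck j(t) = 189·exp(3·t). Durch Einsetzen von t = log(2)/3: j(log(2)/3) = 378.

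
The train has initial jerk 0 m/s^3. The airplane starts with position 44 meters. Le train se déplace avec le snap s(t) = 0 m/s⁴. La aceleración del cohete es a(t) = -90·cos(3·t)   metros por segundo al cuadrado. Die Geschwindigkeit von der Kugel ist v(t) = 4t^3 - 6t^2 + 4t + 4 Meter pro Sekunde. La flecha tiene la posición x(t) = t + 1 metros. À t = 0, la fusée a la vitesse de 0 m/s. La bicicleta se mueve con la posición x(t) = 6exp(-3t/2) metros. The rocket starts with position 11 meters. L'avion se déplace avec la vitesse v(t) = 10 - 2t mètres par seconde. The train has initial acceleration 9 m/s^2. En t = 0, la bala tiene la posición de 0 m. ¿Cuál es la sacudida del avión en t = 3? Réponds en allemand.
Um dies zu lösen, müssen wir 2 Ableitungen unserer Gleichung für die Geschwindigkeit v(t) = 10 - 2·t nehmen. Durch Ableiten von der Geschwindigkeit erhalten wir die Beschleunigung: a(t) = -2. Die Ableitung von der Beschleunigung ergibt den Ruck: j(t) = 0. Aus der Gleichung für den Ruck j(t) = 0, setzen wir t = 3 ein und erhalten j = 0.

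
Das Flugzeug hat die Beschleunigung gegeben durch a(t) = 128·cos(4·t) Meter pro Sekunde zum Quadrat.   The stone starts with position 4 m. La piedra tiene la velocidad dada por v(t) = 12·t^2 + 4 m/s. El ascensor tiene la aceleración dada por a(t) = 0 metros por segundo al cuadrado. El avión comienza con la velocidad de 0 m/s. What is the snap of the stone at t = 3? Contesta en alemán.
Um dies zu lösen, müssen wir 3 Ableitungen unserer Gleichung für die Geschwindigkeit v(t) = 12·t^2 + 4 nehmen. Mit d/dt von v(t) finden wir a(t) = 24·t. Durch Ableiten von der Beschleunigung erhalten wir den Ruck: j(t) = 24. Die Ableitung von dem Ruck ergibt den Snap: s(t) = 0. Aus der Gleichung für den Snap s(t) = 0, setzen wir t = 3 ein und erhalten s = 0.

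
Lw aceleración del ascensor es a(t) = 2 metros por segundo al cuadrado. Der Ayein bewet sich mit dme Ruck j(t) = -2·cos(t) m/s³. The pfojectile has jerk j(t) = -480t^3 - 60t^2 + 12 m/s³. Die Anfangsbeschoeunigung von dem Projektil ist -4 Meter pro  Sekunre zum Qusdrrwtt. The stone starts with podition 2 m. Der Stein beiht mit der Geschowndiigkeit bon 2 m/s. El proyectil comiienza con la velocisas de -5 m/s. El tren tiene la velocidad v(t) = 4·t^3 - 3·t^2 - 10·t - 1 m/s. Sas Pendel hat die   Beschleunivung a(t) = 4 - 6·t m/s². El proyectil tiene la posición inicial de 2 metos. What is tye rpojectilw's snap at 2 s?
We must differentiate our jerk equation j(t) = -480·t^3 - 60·t^2 + 12 1 time. The derivative of jerk gives snap: s(t) = -1440·t^2 - 120·t. Using s(t) = -1440·t^2 - 120·t and substituting t = 2, we find s = -6000.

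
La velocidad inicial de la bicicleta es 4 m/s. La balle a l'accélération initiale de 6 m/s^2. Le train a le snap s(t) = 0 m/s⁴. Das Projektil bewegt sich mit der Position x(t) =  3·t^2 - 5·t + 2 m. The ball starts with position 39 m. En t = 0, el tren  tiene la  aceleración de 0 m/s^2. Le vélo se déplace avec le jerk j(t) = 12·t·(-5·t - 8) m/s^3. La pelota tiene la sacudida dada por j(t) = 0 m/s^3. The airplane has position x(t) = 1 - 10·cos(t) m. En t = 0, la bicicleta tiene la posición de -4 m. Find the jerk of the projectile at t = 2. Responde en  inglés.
To solve this, we need to take 3 derivatives of our position equation x(t) = 3·t^2 - 5·t + 2. The derivative of position gives velocity: v(t) = 6·t - 5. Differentiating velocity, we get acceleration: a(t) = 6. Differentiating acceleration, we get jerk: j(t) = 0. From the given jerk equation j(t) = 0, we substitute t = 2 to get j = 0.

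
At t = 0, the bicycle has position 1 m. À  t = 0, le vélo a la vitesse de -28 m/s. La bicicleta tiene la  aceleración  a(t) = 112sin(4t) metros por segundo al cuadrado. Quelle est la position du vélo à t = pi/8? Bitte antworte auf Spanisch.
Necesitamos integrar nuestra ecuación de la aceleración a(t) = 112·sin(4·t) 2 veces. La integral de la aceleración es la velocidad. Usando v(0) = -28, obtenemos v(t) = -28·cos(4·t). La integral de la velocidad es la posición. Usando x(0) = 1, obtenemos x(t) = 1 - 7·sin(4·t). Usando x(t) = 1 - 7·sin(4·t) y sustituyendo t = pi/8, encontramos x = -6.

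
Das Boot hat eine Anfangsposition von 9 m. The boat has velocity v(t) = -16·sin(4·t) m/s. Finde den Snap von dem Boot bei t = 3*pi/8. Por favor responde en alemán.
Wir müssen unsere Gleichung für die Geschwindigkeit v(t) = -16·sin(4·t) 3-mal ableiten. Durch Ableiten von der Geschwindigkeit erhalten wir die Beschleunigung: a(t) = -64·cos(4·t). Die Ableitung von der Beschleunigung ergibt den Ruck: j(t) = 256·sin(4·t). Mit d/dt von j(t) finden wir s(t) = 1024·cos(4·t). Aus der Gleichung für den Snap s(t) = 1024·cos(4·t), setzen wir t = 3*pi/8 ein und erhalten s = 0.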